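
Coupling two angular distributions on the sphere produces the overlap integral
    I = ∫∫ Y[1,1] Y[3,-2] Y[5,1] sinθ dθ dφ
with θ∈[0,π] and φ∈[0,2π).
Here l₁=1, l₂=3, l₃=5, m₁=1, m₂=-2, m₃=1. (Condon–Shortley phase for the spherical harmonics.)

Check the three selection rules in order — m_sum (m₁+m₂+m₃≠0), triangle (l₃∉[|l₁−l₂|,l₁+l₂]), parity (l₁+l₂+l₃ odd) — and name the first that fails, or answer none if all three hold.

azimuthal sum: 1 − 2 + 1 = 0  ✓
2 ≤ 5 ≤ 4 (triangle on l)  ✗
L = 1 + 3 + 5 = 9 (odd)

triangle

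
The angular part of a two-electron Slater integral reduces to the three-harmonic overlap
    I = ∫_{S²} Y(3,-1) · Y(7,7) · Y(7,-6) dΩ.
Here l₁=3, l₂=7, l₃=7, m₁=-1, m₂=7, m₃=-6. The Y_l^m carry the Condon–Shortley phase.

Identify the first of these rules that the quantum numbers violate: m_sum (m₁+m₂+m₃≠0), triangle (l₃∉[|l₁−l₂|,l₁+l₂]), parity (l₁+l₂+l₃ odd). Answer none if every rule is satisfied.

parity

m₁+m₂+m₃ = -1 + 7 − 6 = 0  ✓
triangle: |3−7|=4 ≤ l₃=7 ≤ 3+7=10  ✓
parity: l₁+l₂+l₃ = 17 is odd  ✗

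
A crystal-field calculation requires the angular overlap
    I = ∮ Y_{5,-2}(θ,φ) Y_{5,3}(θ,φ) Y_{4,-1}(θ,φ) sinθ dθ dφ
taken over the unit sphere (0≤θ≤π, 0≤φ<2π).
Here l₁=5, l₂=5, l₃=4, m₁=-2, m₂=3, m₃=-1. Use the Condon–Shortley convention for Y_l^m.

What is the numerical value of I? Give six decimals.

-0.118854

m-sum 0 ✓  L=14 even ✓  0≤4≤10 ✓
Π(2lᵢ+1) = 11×11×9 = 1089
triangle coeff Δ(5,5,4) = 1/3153150
Σ_t [1,5]: t=1:−1/69120 t=2:+1/1728 t=3:−1/576 t=4:+1/1728 t=5:−1/69120 = -7/11520
(3j)²=2/143 [(5 5 4; 0 0 0)], sign=-1
Σ_t [4,6]: t=4:+1/6912 t=5:−1/2880 t=6:+1/17280 = -1/6912
(3j)²=5/429 [(5 5 4; -2 3 -1)], sign=+1
⇒ 4πI² = 30/169
I = (-1)√(30/169/(4π)) = -0.11885360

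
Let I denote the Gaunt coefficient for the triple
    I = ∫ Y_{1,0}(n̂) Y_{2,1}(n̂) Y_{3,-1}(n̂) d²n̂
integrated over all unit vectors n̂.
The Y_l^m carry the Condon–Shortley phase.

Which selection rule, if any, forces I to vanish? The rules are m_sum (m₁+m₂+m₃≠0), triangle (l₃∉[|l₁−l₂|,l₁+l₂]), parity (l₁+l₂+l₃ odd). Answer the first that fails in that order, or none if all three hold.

none

m₁+m₂+m₃ = 0 + 1 − 1 = 0  ✓
triangle: |1−2|=1 ≤ l₃=3 ≤ 1+2=3  ✓
parity: l₁+l₂+l₃ = 6 is even  ✓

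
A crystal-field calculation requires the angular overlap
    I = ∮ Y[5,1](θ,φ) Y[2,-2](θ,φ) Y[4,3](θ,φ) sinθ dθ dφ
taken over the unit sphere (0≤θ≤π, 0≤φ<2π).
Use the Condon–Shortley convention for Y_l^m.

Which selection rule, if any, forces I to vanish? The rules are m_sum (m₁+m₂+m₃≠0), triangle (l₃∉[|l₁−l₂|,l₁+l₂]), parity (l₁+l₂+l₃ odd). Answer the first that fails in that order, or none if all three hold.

azimuthal sum: 1 − 2 + 3 = 2  ✗
3 ≤ 4 ≤ 7 (triangle on l)
L = 5 + 2 + 4 = 11 (odd)

m_sum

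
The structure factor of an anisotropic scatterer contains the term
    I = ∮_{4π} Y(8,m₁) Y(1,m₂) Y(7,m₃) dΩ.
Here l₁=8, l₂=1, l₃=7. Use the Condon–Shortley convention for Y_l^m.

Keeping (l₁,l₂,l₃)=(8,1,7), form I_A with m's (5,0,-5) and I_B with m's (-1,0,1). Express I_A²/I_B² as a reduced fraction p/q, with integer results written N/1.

l's match ⇒ only the (l;m) 3-j factors differ between A and B.
A: triangle coeff Δ(8,1,7) = 1/2040; Σ_t [1,1]: t=1:−1/958003200 = -1/958003200; (3j)²=13/680 [(8 1 7; 5 0 -5)], sign=-1
B: triangle coeff Δ(8,1,7) = 1/2040; Σ_t [1,1]: t=1:−1/29030400 = -1/29030400; (3j)²=21/680 [(8 1 7; -1 0 1)], sign=-1
I_A²/I_B² = (13/680)/(21/680) = 13/21

13/21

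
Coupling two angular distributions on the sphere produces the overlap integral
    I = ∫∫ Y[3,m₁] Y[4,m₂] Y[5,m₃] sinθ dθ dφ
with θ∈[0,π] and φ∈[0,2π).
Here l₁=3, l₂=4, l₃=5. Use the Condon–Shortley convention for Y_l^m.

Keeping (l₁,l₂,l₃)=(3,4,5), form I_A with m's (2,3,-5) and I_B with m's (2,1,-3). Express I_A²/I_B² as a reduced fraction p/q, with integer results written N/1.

35/1

l's match ⇒ only the (l;m) 3-j factors differ between A and B.
A: triangle coeff Δ(3,4,5) = 1/180180; Σ_t [1,1]: t=1:−1/17280 = -1/17280; (3j)²=35/858 [(3 4 5; 2 3 -5)], sign=-1
B: triangle coeff Δ(3,4,5) = 1/180180; Σ_t [0,1]: t=0:+1/1440 t=1:−1/1152 = -1/5760; (3j)²=1/858 [(3 4 5; 2 1 -3)], sign=-1
I_A²/I_B² = (35/858)/(1/858) = 35/1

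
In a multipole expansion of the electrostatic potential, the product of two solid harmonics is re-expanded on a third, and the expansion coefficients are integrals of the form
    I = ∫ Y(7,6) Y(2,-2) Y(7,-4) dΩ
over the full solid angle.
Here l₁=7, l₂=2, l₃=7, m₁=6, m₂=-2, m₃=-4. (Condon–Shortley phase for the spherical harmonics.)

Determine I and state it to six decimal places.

-0.106948

m-sum 0 ✓  L=16 even ✓  5≤7≤9 ✓
Π(2lᵢ+1) = 15×5×15 = 1125
triangle coeff Δ(7,2,7) = 1/185640
Σ_t [0,2]: t=0:+1/2419200 t=1:−1/518400 t=2:+1/2419200 = -1/907200
(3j)²=56/3315 [(7 2 7; 0 0 0)], sign=+1
Σ_t [0,0]: t=0:+1/159667200 = 1/159667200
(3j)²=9/1190 [(7 2 7; 6 -2 -4)], sign=-1
⇒ 4πI² = 540/3757
I = (-1)√(540/3757/(4π)) = -0.10694768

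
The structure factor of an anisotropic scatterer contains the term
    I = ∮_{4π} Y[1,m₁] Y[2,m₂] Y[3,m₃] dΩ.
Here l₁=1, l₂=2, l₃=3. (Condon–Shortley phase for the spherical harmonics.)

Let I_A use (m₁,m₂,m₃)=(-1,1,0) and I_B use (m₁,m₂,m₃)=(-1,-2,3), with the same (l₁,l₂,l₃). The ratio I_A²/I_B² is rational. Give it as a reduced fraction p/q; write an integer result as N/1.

Same 1,2,3: normalisation and zero-m 3j drop out of the ratio.
A: Δ: 0! 2! 4! / 7! → 1/105; sum: t=0:+1/12 = 1/12; 3j²(1 2 3; -1 1 0) = Δ·Π!·Σ² = 1/35  (sign -1)
B: Δ: 0! 2! 4! / 7! → 1/105; sum: t=0:+1/48 = 1/48; 3j²(1 2 3; -1 -2 3) = Δ·Π!·Σ² = 1/7  (sign +1)
I_A²/I_B² = (1/35)/(1/7) = 1/5

1/5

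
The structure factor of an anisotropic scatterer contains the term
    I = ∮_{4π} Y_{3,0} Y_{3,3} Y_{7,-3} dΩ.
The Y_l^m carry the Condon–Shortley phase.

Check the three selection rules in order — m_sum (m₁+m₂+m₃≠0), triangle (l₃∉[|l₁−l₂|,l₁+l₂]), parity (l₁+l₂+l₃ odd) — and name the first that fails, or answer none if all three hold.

m₁+m₂+m₃ = 0 + 3 − 3 = 0  ✓
triangle: |3−3|=0 ≤ l₃=7 ≤ 3+3=6  ✗
parity: l₁+l₂+l₃ = 13 is odd

triangle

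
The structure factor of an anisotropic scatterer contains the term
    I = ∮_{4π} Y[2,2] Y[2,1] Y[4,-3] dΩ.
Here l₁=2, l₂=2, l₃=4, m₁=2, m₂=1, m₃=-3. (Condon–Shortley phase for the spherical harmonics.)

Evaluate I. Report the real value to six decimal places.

-0.238414

Rules hold: Σm=0, L=8 even, 0≤4≤4.
N = 5·5·9 = 225
Δ = 0!·4!·4!/9! = 1/630
Racah Σ t=0..0: t=0:+1/16 = 1/16
⇒ 3j(2 2 4; 0 0 0)² = 2/35, sgn +1
Racah Σ t=0..0: t=0:+1/144 = 1/144
⇒ 3j(2 2 4; 2 1 -3)² = 1/18, sgn -1
4πI² = N·(3j₀)²·(3jₘ)² = 5/7
I = -1·√(0.714286/4π) = -0.23841361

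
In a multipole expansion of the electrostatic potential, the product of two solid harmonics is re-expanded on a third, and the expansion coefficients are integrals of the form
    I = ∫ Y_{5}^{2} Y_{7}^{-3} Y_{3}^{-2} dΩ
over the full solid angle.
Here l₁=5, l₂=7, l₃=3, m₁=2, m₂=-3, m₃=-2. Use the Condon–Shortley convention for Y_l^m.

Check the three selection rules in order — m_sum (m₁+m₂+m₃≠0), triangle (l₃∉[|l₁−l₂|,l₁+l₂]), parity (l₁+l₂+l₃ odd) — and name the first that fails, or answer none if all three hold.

azimuthal sum: 2 − 3 − 2 = -3  ✗
2 ≤ 3 ≤ 12 (triangle on l)
L = 5 + 7 + 3 = 15 (odd)

m_sum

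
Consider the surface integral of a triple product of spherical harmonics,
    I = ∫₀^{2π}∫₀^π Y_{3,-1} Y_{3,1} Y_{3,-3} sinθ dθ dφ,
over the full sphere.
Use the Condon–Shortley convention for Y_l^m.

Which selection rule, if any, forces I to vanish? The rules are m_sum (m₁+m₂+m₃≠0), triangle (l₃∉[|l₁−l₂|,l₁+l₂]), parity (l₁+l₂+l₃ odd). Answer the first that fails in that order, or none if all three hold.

m_sum

m₁+m₂+m₃ = -1 + 1 − 3 = -3  ✗
triangle: |3−3|=0 ≤ l₃=3 ≤ 3+3=6
parity: l₁+l₂+l₃ = 9 is odd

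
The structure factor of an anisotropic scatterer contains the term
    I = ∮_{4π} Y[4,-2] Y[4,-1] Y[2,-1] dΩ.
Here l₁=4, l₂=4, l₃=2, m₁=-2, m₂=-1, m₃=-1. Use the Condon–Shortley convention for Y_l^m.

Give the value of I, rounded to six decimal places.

Σmᵢ = -4 ≠ 0, so the φ-integral vanishes; I = 0

0.000000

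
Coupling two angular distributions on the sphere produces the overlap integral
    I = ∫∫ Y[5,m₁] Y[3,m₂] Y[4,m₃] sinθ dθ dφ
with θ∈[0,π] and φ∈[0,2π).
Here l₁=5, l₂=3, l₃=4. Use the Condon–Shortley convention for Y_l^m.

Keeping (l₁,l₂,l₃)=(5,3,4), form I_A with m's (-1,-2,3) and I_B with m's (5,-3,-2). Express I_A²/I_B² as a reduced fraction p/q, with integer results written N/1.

l's match ⇒ only the (l;m) 3-j factors differ between A and B.
A: triangle coeff Δ(5,3,4) = 1/180180; Σ_t [0,1]: t=0:+1/17280 t=1:−1/1440 = -11/17280; (3j)²=11/468 [(5 3 4; -1 -2 3)], sign=+1
B: triangle coeff Δ(5,3,4) = 1/180180; Σ_t [0,0]: t=0:+1/34560 = 1/34560; (3j)²=5/286 [(5 3 4; 5 -3 -2)], sign=+1
I_A²/I_B² = (11/468)/(5/286) = 121/90

121/90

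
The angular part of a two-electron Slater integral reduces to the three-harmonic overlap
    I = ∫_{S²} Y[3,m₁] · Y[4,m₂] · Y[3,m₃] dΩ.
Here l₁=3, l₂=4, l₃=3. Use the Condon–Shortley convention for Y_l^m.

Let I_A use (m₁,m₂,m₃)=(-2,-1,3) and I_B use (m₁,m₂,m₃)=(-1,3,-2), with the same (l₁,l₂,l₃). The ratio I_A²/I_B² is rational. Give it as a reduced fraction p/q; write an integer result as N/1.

Shared (l₁,l₂,l₃)=(3,4,3): N and (l;000)² cancel in I_A²/I_B².
A: Δ = 4!·2!·4!/11! = 1/34650; Racah Σ t=3..3: t=3:−1/288 = -1/288; ⇒ 3j(3 4 3; -2 -1 3)² = 5/231, sgn -1
B: Δ = 4!·2!·4!/11! = 1/34650; Racah Σ t=3..4: t=3:−1/144 t=4:+1/288 = -1/288; ⇒ 3j(3 4 3; -1 3 -2)² = 1/99, sgn +1
I_A²/I_B² = (5/231)/(1/99) = 15/7

15/7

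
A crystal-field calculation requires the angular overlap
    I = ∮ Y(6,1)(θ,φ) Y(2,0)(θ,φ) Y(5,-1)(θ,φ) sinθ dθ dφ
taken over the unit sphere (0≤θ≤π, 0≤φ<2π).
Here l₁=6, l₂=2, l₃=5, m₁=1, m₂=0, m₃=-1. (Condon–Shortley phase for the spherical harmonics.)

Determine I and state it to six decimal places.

0.000000

L=13 odd ⇒ parity kills the (l;000) factor ⇒ I = 0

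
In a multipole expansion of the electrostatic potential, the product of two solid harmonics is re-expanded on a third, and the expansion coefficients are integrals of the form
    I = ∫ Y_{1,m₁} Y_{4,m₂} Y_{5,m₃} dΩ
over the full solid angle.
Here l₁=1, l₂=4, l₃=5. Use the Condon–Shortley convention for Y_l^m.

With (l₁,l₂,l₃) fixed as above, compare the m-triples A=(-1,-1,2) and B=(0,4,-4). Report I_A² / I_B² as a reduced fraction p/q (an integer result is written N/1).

Same 1,4,5: normalisation and zero-m 3j drop out of the ratio.
A: Δ: 0! 2! 8! / 11! → 1/495; sum: t=0:+1/1440 = 1/1440; 3j²(1 4 5; -1 -1 2) = Δ·Π!·Σ² = 7/165  (sign -1)
B: Δ: 0! 2! 8! / 11! → 1/495; sum: t=0:+1/40320 = 1/40320; 3j²(1 4 5; 0 4 -4) = Δ·Π!·Σ² = 1/55  (sign -1)
I_A²/I_B² = (7/165)/(1/55) = 7/3

7/3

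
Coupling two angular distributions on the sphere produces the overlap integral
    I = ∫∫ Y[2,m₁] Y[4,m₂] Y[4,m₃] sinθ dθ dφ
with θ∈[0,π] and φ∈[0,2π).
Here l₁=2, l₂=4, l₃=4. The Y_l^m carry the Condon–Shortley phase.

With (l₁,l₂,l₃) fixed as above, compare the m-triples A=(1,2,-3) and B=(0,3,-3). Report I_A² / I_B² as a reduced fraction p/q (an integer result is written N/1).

Same 2,4,4: normalisation and zero-m 3j drop out of the ratio.
A: Δ: 2! 2! 6! / 11! → 1/13860; sum: t=0:+1/1440 t=1:−1/240 = -1/288; 3j²(2 4 4; 1 2 -3) = Δ·Π!·Σ² = 5/132  (sign +1)
B: Δ: 2! 2! 6! / 11! → 1/13860; sum: t=1:−1/720 t=2:+1/480 = 1/1440; 3j²(2 4 4; 0 3 -3) = Δ·Π!·Σ² = 7/1980  (sign -1)
I_A²/I_B² = (5/132)/(7/1980) = 75/7

75/7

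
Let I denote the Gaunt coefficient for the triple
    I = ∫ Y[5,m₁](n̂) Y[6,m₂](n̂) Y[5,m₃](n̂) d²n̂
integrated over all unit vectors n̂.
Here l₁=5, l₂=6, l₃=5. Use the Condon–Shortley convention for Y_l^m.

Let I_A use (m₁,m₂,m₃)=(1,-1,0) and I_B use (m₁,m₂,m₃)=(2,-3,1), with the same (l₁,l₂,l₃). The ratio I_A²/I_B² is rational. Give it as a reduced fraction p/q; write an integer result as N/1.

Shared (l₁,l₂,l₃)=(5,6,5): N and (l;000)² cancel in I_A²/I_B².
A: Δ = 6!·4!·6!/17! = 1/28588560; Racah Σ t=0..4: t=0:+1/2073600 t=1:−1/34560 t=2:+1/6912 t=3:−1/10368 t=4:+1/138240 = 7/259200; ⇒ 3j(5 6 5; 1 -1 0)² = 28/7293, sgn -1
B: Δ = 6!·4!·6!/17! = 1/28588560; Racah Σ t=0..3: t=0:+1/155520 t=1:−1/23040 t=2:+1/34560 t=3:−1/622080 = -1/103680; ⇒ 3j(5 6 5; 2 -3 1)² = 9/2431, sgn -1
I_A²/I_B² = (28/7293)/(9/2431) = 28/27

28/27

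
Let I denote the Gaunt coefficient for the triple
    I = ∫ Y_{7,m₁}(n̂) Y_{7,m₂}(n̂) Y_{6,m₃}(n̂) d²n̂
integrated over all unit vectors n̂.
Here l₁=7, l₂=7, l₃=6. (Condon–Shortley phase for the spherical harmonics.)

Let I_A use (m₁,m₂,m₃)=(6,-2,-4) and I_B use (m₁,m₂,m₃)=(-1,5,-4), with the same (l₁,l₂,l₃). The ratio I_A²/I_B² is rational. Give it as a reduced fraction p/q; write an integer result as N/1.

156/49

Shared (l₁,l₂,l₃)=(7,7,6): N and (l;000)² cancel in I_A²/I_B².
A: Δ = 8!·6!·6!/21! = 1/2444321880; Racah Σ t=0..1: t=0:+1/580608000 t=1:−1/174182400 = -1/248832000; ⇒ 3j(7 7 6; 6 -2 -4)² = 21/1615, sgn -1
B: Δ = 8!·6!·6!/21! = 1/2444321880; Racah Σ t=6..8: t=6:+1/49766400 t=7:−1/72576000 t=8:+1/1393459200 = 7/995328000; ⇒ 3j(7 7 6; -1 5 -4)² = 343/83980, sgn +1
I_A²/I_B² = (21/1615)/(343/83980) = 156/49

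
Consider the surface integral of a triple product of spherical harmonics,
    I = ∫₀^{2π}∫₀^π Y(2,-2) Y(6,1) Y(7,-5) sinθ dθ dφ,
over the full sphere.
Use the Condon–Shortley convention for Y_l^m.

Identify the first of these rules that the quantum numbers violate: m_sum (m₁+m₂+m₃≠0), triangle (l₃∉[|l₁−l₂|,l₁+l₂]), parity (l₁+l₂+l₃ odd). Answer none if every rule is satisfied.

m_sum

azimuthal sum: -2 + 1 − 5 = -6  ✗
4 ≤ 7 ≤ 8 (triangle on l)
L = 2 + 6 + 7 = 15 (odd)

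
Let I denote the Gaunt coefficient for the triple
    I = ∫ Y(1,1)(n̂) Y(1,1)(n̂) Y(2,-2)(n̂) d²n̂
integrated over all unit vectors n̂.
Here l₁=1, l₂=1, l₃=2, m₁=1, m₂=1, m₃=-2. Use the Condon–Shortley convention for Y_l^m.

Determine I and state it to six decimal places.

Checks pass: Σm=0; 4 even; l₃=2∈[0,2].
(2·1+1)(2·1+1)(2·2+1) = 45
Δ: 0! 2! 2! / 5! → 1/30
sum: t=0:+1/1 = 1/1
3j²(1 1 2; 0 0 0) = Δ·Π!·Σ² = 2/15  (sign +1)
sum: t=0:+1/4 = 1/4
3j²(1 1 2; 1 1 -2) = Δ·Π!·Σ² = 1/5  (sign +1)
combine: 4πI² = 45·2/15·1/5 = 6/5
take √, sign +1: I = 0.30901936

0.309019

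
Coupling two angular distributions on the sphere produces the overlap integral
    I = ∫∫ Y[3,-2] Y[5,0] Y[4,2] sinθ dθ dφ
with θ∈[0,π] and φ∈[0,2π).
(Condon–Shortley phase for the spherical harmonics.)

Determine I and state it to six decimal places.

Checks pass: Σm=0; 12 even; l₃=4∈[2,8].
(2·3+1)(2·5+1)(2·4+1) = 693
Δ: 4! 2! 6! / 13! → 1/180180
sum: t=1:−1/576 t=2:+1/144 t=3:−1/576 = 1/288
3j²(3 5 4; 0 0 0) = Δ·Π!·Σ² = 20/1001  (sign +1)
sum: t=3:−1/576 t=4:+1/2880 = -1/720
3j²(3 5 4; -2 0 2) = Δ·Π!·Σ² = 80/3003  (sign -1)
combine: 4πI² = 693·20/1001·80/3003 = 4800/13013
take √, sign -1: I = -0.17132746

-0.171327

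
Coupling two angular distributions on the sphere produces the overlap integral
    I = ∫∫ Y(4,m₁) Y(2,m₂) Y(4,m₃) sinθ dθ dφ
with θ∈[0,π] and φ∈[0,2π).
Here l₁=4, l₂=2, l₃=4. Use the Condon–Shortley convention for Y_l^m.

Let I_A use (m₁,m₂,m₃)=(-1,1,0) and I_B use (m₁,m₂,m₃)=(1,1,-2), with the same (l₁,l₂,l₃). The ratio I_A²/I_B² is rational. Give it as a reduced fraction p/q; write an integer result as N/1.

Shared (l₁,l₂,l₃)=(4,2,4): N and (l;000)² cancel in I_A²/I_B².
A: Δ = 2!·6!·2!/11! = 1/13860; Racah Σ t=1..2: t=1:−1/96 t=2:+1/72 = 1/288; ⇒ 3j(4 2 4; -1 1 0)² = 1/462, sgn +1
B: Δ = 2!·6!·2!/11! = 1/13860; Racah Σ t=1..2: t=1:−1/96 t=2:+1/240 = -1/160; ⇒ 3j(4 2 4; 1 1 -2)² = 27/1540, sgn -1
I_A²/I_B² = (1/462)/(27/1540) = 10/81

10/81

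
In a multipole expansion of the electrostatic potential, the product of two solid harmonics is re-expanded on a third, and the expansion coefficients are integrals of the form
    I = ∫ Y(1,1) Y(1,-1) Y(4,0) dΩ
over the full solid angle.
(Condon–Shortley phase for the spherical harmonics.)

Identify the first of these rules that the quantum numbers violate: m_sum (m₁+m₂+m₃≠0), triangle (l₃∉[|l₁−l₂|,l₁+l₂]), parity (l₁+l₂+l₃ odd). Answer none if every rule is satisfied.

Σmᵢ = 0  ✓
l₃∈[|l₁−l₂|,l₁+l₂]=[0,2], have l₃=4  ✗
Σlᵢ = 6 ⇒ even

triangle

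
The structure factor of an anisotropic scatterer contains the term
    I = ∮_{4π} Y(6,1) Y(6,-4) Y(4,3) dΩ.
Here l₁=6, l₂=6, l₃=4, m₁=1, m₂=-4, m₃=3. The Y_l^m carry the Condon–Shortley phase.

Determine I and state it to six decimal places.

Checks pass: Σm=0; 16 even; l₃=4∈[0,12].
(2·6+1)(2·6+1)(2·4+1) = 1521
Δ: 8! 4! 4! / 17! → 1/15315300
sum: t=2:+1/829440 t=3:−1/25920 t=4:+1/9216 t=5:−1/25920 t=6:+1/829440 = 7/207360
3j²(6 6 4; 0 0 0) = Δ·Π!·Σ² = 28/2431  (sign +1)
sum: t=1:−1/725760 t=2:+1/207360 = 1/290304
3j²(6 6 4; 1 -4 3) = Δ·Π!·Σ² = 125/7293  (sign -1)
combine: 4πI² = 1521·28/2431·125/7293 = 10500/34969
take √, sign -1: I = -0.15457815

-0.154578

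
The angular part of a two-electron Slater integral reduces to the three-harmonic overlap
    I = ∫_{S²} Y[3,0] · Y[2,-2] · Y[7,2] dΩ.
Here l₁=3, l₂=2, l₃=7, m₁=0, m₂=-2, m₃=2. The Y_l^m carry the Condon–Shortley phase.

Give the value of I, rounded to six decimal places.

0.000000

l₃=7 ∉ [1,5] — triangle fails ⇒ I = 0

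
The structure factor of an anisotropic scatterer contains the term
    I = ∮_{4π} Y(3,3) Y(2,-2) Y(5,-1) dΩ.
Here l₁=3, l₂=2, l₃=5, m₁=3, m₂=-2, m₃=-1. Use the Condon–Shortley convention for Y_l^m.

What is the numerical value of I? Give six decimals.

Rules hold: Σm=0, L=10 even, 1≤5≤5.
N = 7·5·11 = 385
Δ = 0!·6!·4!/11! = 1/2310
Racah Σ t=0..0: t=0:+1/144 = 1/144
⇒ 3j(3 2 5; 0 0 0)² = 10/231, sgn -1
Racah Σ t=0..0: t=0:+1/17280 = 1/17280
⇒ 3j(3 2 5; 3 -2 -1)² = 1/2310, sgn +1
4πI² = N·(3j₀)²·(3jₘ)² = 5/693
I = -1·√(0.00721501/4π) = -0.02396147

-0.023961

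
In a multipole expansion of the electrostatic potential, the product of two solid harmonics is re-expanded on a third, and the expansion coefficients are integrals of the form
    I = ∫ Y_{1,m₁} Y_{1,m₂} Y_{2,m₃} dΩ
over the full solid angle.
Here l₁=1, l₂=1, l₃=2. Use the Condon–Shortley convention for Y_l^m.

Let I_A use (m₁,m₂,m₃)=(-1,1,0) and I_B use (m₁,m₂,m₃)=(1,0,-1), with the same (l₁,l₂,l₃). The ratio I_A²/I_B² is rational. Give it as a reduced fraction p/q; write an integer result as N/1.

Shared (l₁,l₂,l₃)=(1,1,2): N and (l;000)² cancel in I_A²/I_B².
A: Δ = 0!·2!·2!/5! = 1/30; Racah Σ t=0..0: t=0:+1/4 = 1/4; ⇒ 3j(1 1 2; -1 1 0)² = 1/30, sgn +1
B: Δ = 0!·2!·2!/5! = 1/30; Racah Σ t=0..0: t=0:+1/2 = 1/2; ⇒ 3j(1 1 2; 1 0 -1)² = 1/10, sgn -1
I_A²/I_B² = (1/30)/(1/10) = 1/3

1/3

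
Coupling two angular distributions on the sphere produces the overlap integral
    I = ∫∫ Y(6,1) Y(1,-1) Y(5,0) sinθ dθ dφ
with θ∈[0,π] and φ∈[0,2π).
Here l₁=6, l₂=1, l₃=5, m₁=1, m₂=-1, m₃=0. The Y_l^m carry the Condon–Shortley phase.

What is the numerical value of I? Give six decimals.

Checks pass: Σm=0; 12 even; l₃=5∈[5,7].
(2·6+1)(2·1+1)(2·5+1) = 429
Δ: 2! 10! 0! / 13! → 1/858
sum: t=1:−1/14400 = -1/14400
3j²(6 1 5; 0 0 0) = Δ·Π!·Σ² = 6/143  (sign +1)
sum: t=0:+1/28800 = 1/28800
3j²(6 1 5; 1 -1 0) = Δ·Π!·Σ² = 7/286  (sign -1)
combine: 4πI² = 429·6/143·7/286 = 63/143
take √, sign -1: I = -0.18723944

-0.187239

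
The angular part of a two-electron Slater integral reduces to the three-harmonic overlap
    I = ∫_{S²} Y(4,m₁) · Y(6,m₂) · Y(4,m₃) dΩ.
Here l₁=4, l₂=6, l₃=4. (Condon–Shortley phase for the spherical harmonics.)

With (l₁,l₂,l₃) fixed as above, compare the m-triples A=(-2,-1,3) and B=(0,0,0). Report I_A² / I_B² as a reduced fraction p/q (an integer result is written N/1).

507/400

Shared (l₁,l₂,l₃)=(4,6,4): N and (l;000)² cancel in I_A²/I_B².
A: Δ = 6!·2!·6!/15! = 1/1261260; Racah Σ t=4..5: t=4:+1/11520 t=5:−1/86400 = 13/172800; ⇒ 3j(4 6 4; -2 -1 3)² = 13/660, sgn -1
B: Δ = 6!·2!·6!/15! = 1/1261260; Racah Σ t=2..4: t=2:+1/4608 t=3:−1/1296 t=4:+1/4608 = -7/20736; ⇒ 3j(4 6 4; 0 0 0)² = 20/1287, sgn -1
I_A²/I_B² = (13/660)/(20/1287) = 507/400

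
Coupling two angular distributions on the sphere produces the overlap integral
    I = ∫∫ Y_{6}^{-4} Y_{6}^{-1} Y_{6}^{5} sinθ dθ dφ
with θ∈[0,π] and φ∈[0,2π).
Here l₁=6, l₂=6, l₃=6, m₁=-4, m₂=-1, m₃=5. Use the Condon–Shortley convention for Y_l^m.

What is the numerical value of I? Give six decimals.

Rules hold: Σm=0, L=18 even, 0≤6≤12.
N = 13·13·13 = 2197
Δ = 6!·6!·6!/19! = 1/325909584
Racah Σ t=0..6: t=0:+1/373248000 t=1:−1/1728000 t=2:+1/110592 t=3:−1/46656 t=4:+1/110592 t=5:−1/1728000 t=6:+1/373248000 = -7/1555200
⇒ 3j(6 6 6; 0 0 0)² = 400/46189, sgn -1
Racah Σ t=4..5: t=4:+1/4147200 t=5:−1/10368000 = 1/6912000
⇒ 3j(6 6 6; -4 -1 5)² = 189/16796, sgn -1
4πI² = N·(3j₀)²·(3jₘ)² = 245700/1147619
I = +1·√(0.214095/4π) = 0.13052653

0.130527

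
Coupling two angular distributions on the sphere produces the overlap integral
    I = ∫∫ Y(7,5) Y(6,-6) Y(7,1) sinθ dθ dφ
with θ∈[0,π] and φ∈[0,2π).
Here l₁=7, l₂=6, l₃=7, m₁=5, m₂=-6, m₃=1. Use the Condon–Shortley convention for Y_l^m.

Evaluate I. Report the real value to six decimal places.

Rules hold: Σm=0, L=20 even, 1≤7≤13.
N = 15·13·15 = 2925
Δ = 6!·8!·6!/21! = 1/2444321880
Racah Σ t=0..6: t=0:+1/2612736000 t=1:−1/20736000 t=2:+1/1658880 t=3:−1/746496 t=4:+1/1658880 t=5:−1/20736000 t=6:+1/2612736000 = -1/4354560
⇒ 3j(7 6 7; 0 0 0)² = 1000/138567, sgn +1
Racah Σ t=0..0: t=0:+1/746496000 = 1/746496000
⇒ 3j(7 6 7; 5 -6 1)² = 616/62985, sgn +1
4πI² = N·(3j₀)²·(3jₘ)² = 280000/1356277
I = +1·√(0.206448/4π) = 0.12817398

0.128174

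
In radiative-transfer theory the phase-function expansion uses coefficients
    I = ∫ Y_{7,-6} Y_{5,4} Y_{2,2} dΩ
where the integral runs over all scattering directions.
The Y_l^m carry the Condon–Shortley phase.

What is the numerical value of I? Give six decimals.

Checks pass: Σm=0; 14 even; l₃=2∈[2,12].
(2·7+1)(2·5+1)(2·2+1) = 825
Δ: 10! 4! 0! / 15! → 1/15015
sum: t=5:−1/57600 = -1/57600
3j²(7 5 2; 0 0 0) = Δ·Π!·Σ² = 21/715  (sign -1)
sum: t=9:−1/8709120 = -1/8709120
3j²(7 5 2; -6 4 2) = Δ·Π!·Σ² = 1/21  (sign -1)
combine: 4πI² = 825·21/715·1/21 = 15/13
take √, sign +1: I = 0.30301841

0.303018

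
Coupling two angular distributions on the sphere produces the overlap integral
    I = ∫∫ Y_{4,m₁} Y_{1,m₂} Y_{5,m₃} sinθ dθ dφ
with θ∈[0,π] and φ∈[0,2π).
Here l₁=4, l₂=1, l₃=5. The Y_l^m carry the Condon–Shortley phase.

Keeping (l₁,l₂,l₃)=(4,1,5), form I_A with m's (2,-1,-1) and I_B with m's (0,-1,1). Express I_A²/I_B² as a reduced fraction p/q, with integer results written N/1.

2/5

Shared (l₁,l₂,l₃)=(4,1,5): N and (l;000)² cancel in I_A²/I_B².
A: Δ = 0!·8!·2!/11! = 1/495; Racah Σ t=0..0: t=0:+1/2880 = 1/2880; ⇒ 3j(4 1 5; 2 -1 -1)² = 2/165, sgn +1
B: Δ = 0!·8!·2!/11! = 1/495; Racah Σ t=0..0: t=0:+1/1152 = 1/1152; ⇒ 3j(4 1 5; 0 -1 1)² = 1/33, sgn +1
I_A²/I_B² = (2/165)/(1/33) = 2/5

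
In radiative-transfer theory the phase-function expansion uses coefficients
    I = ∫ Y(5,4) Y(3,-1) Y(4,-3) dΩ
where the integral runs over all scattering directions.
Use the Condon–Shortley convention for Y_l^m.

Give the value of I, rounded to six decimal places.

Checks pass: Σm=0; 12 even; l₃=4∈[2,8].
(2·5+1)(2·3+1)(2·4+1) = 693
Δ: 4! 6! 2! / 13! → 1/180180
sum: t=1:−1/576 t=2:+1/144 t=3:−1/576 = 1/288
3j²(5 3 4; 0 0 0) = Δ·Π!·Σ² = 20/1001  (sign +1)
sum: t=0:+1/5760 t=1:−1/4320 = -1/17280
3j²(5 3 4; 4 -1 -3) = Δ·Π!·Σ² = 7/4290  (sign +1)
combine: 4πI² = 693·20/1001·7/4290 = 42/1859
take √, sign +1: I = 0.04240138

0.042401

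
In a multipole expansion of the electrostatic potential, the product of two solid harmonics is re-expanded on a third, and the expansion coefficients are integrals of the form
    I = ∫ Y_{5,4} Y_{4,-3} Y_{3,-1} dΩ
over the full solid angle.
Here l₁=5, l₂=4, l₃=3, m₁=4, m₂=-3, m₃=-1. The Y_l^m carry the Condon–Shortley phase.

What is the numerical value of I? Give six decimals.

0.042401

Rules hold: Σm=0, L=12 even, 1≤3≤9.
N = 11·9·7 = 693
Δ = 6!·4!·2!/13! = 1/180180
Racah Σ t=2..4: t=2:+1/576 t=3:−1/144 t=4:+1/576 = -1/288
⇒ 3j(5 4 3; 0 0 0)² = 20/1001, sgn +1
Racah Σ t=0..1: t=0:+1/4320 t=1:−1/5760 = 1/17280
⇒ 3j(5 4 3; 4 -3 -1)² = 7/4290, sgn +1
4πI² = N·(3j₀)²·(3jₘ)² = 42/1859
I = +1·√(0.0225928/4π) = 0.04240138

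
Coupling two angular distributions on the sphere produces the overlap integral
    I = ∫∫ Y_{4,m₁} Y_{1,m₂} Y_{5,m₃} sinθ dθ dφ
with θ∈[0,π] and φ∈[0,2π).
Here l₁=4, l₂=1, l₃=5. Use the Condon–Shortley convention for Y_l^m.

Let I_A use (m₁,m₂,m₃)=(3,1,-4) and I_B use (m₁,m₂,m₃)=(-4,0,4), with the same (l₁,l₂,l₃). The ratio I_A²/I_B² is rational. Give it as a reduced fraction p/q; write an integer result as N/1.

4/1

Same 4,1,5: normalisation and zero-m 3j drop out of the ratio.
A: Δ: 0! 8! 2! / 11! → 1/495; sum: t=0:+1/10080 = 1/10080; 3j²(4 1 5; 3 1 -4) = Δ·Π!·Σ² = 4/55  (sign -1)
B: Δ: 0! 8! 2! / 11! → 1/495; sum: t=0:+1/40320 = 1/40320; 3j²(4 1 5; -4 0 4) = Δ·Π!·Σ² = 1/55  (sign -1)
I_A²/I_B² = (4/55)/(1/55) = 4/1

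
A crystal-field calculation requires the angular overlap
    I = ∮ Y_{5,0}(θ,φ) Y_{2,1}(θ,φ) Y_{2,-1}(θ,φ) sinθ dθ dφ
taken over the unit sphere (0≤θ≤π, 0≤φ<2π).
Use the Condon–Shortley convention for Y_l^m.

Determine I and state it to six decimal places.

0.000000

|5−2|≤2≤5+2 violated ⇒ I = 0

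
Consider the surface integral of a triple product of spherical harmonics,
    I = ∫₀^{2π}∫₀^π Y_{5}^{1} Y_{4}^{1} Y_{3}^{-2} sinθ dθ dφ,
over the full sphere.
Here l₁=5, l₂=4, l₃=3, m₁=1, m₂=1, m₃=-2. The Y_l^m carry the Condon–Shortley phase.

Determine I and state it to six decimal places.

0.138239

Checks pass: Σm=0; 12 even; l₃=3∈[1,9].
(2·5+1)(2·4+1)(2·3+1) = 693
Δ: 6! 4! 2! / 13! → 1/180180
sum: t=2:+1/576 t=3:−1/144 t=4:+1/576 = -1/288
3j²(5 4 3; 0 0 0) = Δ·Π!·Σ² = 20/1001  (sign +1)
sum: t=3:−1/432 t=4:+1/1152 = -5/3456
3j²(5 4 3; 1 1 -2) = Δ·Π!·Σ² = 625/36036  (sign +1)
combine: 4πI² = 693·20/1001·625/36036 = 3125/13013
take √, sign +1: I = 0.13823925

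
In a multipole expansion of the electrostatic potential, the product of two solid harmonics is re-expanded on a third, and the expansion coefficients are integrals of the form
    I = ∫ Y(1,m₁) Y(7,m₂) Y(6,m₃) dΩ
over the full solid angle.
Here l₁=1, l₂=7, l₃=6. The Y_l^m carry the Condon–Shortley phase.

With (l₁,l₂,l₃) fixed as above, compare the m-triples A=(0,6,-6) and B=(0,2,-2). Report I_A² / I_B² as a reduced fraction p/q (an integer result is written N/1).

13/45

Shared (l₁,l₂,l₃)=(1,7,6): N and (l;000)² cancel in I_A²/I_B².
A: Δ = 2!·0!·12!/15! = 1/1365; Racah Σ t=1..1: t=1:−1/479001600 = -1/479001600; ⇒ 3j(1 7 6; 0 6 -6)² = 1/105, sgn -1
B: Δ = 2!·0!·12!/15! = 1/1365; Racah Σ t=1..1: t=1:−1/967680 = -1/967680; ⇒ 3j(1 7 6; 0 2 -2)² = 3/91, sgn -1
I_A²/I_B² = (1/105)/(3/91) = 13/45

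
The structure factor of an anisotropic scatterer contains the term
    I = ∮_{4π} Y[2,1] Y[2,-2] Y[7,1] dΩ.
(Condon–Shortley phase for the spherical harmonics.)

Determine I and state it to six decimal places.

0.000000

l₃=7 ∉ [0,4] — triangle fails ⇒ I = 0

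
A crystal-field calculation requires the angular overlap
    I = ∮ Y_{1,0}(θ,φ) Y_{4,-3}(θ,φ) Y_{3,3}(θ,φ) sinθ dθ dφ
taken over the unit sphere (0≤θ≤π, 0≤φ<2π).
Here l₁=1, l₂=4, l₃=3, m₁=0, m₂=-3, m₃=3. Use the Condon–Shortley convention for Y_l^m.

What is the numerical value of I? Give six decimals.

-0.162868

Rules hold: Σm=0, L=8 even, 3≤3≤5.
N = 3·9·7 = 189
Δ = 2!·0!·6!/9! = 1/252
Racah Σ t=1..1: t=1:−1/36 = -1/36
⇒ 3j(1 4 3; 0 0 0)² = 4/63, sgn +1
Racah Σ t=1..1: t=1:−1/720 = -1/720
⇒ 3j(1 4 3; 0 -3 3)² = 1/36, sgn -1
4πI² = N·(3j₀)²·(3jₘ)² = 1/3
I = -1·√(0.333333/4π) = -0.16286750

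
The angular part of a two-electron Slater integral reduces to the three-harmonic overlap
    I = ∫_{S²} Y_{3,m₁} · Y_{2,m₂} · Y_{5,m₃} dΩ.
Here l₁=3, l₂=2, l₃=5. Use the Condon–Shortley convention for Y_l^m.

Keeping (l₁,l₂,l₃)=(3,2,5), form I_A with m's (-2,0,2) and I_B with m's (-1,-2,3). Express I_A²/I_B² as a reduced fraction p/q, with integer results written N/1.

9/10

Shared (l₁,l₂,l₃)=(3,2,5): N and (l;000)² cancel in I_A²/I_B².
A: Δ = 0!·6!·4!/11! = 1/2310; Racah Σ t=0..0: t=0:+1/480 = 1/480; ⇒ 3j(3 2 5; -2 0 2)² = 3/110, sgn -1
B: Δ = 0!·6!·4!/11! = 1/2310; Racah Σ t=0..0: t=0:+1/1152 = 1/1152; ⇒ 3j(3 2 5; -1 -2 3)² = 1/33, sgn +1
I_A²/I_B² = (3/110)/(1/33) = 9/10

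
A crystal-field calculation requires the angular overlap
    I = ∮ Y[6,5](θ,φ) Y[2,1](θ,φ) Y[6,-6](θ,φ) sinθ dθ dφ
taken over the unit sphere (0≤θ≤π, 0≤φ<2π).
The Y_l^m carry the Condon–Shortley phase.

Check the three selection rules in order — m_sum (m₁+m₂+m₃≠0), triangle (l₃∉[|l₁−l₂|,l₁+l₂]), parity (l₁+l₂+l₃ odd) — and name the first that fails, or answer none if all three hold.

azimuthal sum: 5 + 1 − 6 = 0  ✓
4 ≤ 6 ≤ 8 (triangle on l)  ✓
L = 6 + 2 + 6 = 14 (even)  ✓

none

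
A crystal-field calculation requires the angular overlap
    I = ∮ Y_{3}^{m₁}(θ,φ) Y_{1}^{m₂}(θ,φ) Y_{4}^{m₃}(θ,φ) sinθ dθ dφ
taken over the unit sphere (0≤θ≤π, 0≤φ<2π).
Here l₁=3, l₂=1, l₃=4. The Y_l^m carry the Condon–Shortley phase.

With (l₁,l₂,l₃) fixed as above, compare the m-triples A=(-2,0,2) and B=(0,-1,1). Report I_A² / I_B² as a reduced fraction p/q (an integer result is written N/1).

l's match ⇒ only the (l;m) 3-j factors differ between A and B.
A: triangle coeff Δ(3,1,4) = 1/252; Σ_t [0,0]: t=0:+1/120 = 1/120; (3j)²=1/21 [(3 1 4; -2 0 2)], sign=+1
B: triangle coeff Δ(3,1,4) = 1/252; Σ_t [0,0]: t=0:+1/72 = 1/72; (3j)²=5/126 [(3 1 4; 0 -1 1)], sign=-1
I_A²/I_B² = (1/21)/(5/126) = 6/5

6/5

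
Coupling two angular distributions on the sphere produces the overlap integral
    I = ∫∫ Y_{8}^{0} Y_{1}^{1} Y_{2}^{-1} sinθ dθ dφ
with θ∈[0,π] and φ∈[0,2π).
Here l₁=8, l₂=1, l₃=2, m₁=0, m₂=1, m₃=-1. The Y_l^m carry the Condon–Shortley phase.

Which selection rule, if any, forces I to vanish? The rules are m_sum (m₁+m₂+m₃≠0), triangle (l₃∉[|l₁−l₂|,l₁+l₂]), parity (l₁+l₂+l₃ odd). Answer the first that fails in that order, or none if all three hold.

triangle

m₁+m₂+m₃ = 0 + 1 − 1 = 0  ✓
triangle: |8−1|=7 ≤ l₃=2 ≤ 8+1=9  ✗
parity: l₁+l₂+l₃ = 11 is odd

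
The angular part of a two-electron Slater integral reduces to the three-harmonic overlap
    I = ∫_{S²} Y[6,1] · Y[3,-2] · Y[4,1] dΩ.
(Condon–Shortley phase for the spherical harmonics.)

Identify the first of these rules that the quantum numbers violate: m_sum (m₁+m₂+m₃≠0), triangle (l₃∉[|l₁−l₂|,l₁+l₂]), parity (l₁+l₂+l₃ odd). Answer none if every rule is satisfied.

Σmᵢ = 0  ✓
l₃∈[|l₁−l₂|,l₁+l₂]=[3,9], have l₃=4  ✓
Σlᵢ = 13 ⇒ odd  ✗

parity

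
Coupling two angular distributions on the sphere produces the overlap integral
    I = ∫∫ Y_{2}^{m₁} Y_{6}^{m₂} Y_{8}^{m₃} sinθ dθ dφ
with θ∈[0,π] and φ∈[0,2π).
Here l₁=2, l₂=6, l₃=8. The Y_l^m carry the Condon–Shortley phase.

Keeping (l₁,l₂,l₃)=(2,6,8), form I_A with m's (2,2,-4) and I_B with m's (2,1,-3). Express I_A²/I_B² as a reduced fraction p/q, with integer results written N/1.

3/2

Same 2,6,8: normalisation and zero-m 3j drop out of the ratio.
A: Δ: 0! 4! 12! / 17! → 1/30940; sum: t=0:+1/23224320 = 1/23224320; 3j²(2 6 8; 2 2 -4) = Δ·Π!·Σ² = 99/6188  (sign +1)
B: Δ: 0! 4! 12! / 17! → 1/30940; sum: t=0:+1/14515200 = 1/14515200; 3j²(2 6 8; 2 1 -3) = Δ·Π!·Σ² = 33/3094  (sign -1)
I_A²/I_B² = (99/6188)/(33/3094) = 3/2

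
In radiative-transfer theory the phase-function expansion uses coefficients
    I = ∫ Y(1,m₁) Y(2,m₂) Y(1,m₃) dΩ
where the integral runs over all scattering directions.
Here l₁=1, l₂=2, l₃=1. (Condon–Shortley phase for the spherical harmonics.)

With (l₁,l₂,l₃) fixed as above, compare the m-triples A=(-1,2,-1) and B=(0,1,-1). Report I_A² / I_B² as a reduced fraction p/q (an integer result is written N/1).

l's match ⇒ only the (l;m) 3-j factors differ between A and B.
A: triangle coeff Δ(1,2,1) = 1/30; Σ_t [2,2]: t=2:+1/4 = 1/4; (3j)²=1/5 [(1 2 1; -1 2 -1)], sign=+1
B: triangle coeff Δ(1,2,1) = 1/30; Σ_t [1,1]: t=1:−1/2 = -1/2; (3j)²=1/10 [(1 2 1; 0 1 -1)], sign=-1
I_A²/I_B² = (1/5)/(1/10) = 2/1

2/1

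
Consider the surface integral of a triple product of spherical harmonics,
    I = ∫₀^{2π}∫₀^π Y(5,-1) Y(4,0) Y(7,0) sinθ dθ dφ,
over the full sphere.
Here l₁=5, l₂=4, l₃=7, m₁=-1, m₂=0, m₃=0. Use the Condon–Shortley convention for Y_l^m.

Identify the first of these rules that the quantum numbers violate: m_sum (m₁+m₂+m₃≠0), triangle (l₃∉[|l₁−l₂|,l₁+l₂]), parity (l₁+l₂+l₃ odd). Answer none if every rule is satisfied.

m₁+m₂+m₃ = -1 + 0 + 0 = -1  ✗
triangle: |5−4|=1 ≤ l₃=7 ≤ 5+4=9
parity: l₁+l₂+l₃ = 16 is even

m_sum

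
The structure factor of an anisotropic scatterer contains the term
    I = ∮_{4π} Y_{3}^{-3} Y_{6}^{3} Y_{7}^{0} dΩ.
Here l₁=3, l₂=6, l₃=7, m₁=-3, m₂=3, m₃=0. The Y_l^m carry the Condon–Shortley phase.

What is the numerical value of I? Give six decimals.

-0.117879

Rules hold: Σm=0, L=16 even, 3≤7≤9.
N = 7·13·15 = 1365
Δ = 2!·4!·10!/17! = 1/2042040
Racah Σ t=0..2: t=0:+1/207360 t=1:−1/57600 t=2:+1/207360 = -1/129600
⇒ 3j(3 6 7; 0 0 0)² = 168/12155, sgn +1
Racah Σ t=2..2: t=2:+1/1451520 = 1/1451520
⇒ 3j(3 6 7; -3 3 0)² = 45/4862, sgn -1
4πI² = N·(3j₀)²·(3jₘ)² = 79380/454597
I = -1·√(0.174616/4π) = -0.11787924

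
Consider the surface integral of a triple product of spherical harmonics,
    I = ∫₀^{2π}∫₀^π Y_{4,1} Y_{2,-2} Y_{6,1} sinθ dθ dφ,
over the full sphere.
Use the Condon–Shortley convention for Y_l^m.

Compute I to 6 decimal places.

Checks pass: Σm=0; 12 even; l₃=6∈[2,6].
(2·4+1)(2·2+1)(2·6+1) = 585
Δ: 0! 8! 4! / 13! → 1/6435
sum: t=0:+1/2304 = 1/2304
3j²(4 2 6; 0 0 0) = Δ·Π!·Σ² = 5/143  (sign +1)
sum: t=0:+1/17280 = 1/17280
3j²(4 2 6; 1 -2 1) = Δ·Π!·Σ² = 7/1287  (sign -1)
combine: 4πI² = 585·5/143·7/1287 = 175/1573
take √, sign -1: I = -0.09409136

-0.094091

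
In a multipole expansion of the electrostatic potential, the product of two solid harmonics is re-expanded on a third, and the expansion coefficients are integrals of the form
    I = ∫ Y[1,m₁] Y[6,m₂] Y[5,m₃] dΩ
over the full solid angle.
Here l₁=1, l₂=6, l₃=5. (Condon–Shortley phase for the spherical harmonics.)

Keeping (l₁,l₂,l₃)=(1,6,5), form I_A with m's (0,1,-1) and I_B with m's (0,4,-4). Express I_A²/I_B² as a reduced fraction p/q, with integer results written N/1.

Shared (l₁,l₂,l₃)=(1,6,5): N and (l;000)² cancel in I_A²/I_B².
A: Δ = 2!·0!·10!/13! = 1/858; Racah Σ t=1..1: t=1:−1/17280 = -1/17280; ⇒ 3j(1 6 5; 0 1 -1)² = 35/858, sgn -1
B: Δ = 2!·0!·10!/13! = 1/858; Racah Σ t=1..1: t=1:−1/362880 = -1/362880; ⇒ 3j(1 6 5; 0 4 -4)² = 10/429, sgn +1
I_A²/I_B² = (35/858)/(10/429) = 7/4

7/4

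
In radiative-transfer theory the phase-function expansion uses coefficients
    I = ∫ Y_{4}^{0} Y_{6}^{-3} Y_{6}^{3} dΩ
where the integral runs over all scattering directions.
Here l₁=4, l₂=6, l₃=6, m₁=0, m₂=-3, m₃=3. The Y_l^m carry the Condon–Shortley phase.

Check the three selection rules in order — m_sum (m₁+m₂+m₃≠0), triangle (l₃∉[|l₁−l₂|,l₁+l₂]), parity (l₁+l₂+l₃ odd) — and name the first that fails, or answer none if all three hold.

m₁+m₂+m₃ = 0 − 3 + 3 = 0  ✓
triangle: |4−6|=2 ≤ l₃=6 ≤ 4+6=10  ✓
parity: l₁+l₂+l₃ = 16 is even  ✓

none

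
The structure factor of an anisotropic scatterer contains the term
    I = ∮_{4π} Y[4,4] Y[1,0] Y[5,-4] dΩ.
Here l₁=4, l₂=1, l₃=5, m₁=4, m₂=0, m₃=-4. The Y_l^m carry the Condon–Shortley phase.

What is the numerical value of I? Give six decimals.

0.147319

m-sum 0 ✓  L=10 even ✓  3≤5≤5 ✓
Π(2lᵢ+1) = 9×3×11 = 297
triangle coeff Δ(4,1,5) = 1/495
Σ_t [0,0]: t=0:+1/576 = 1/576
(3j)²=5/99 [(4 1 5; 0 0 0)], sign=-1
Σ_t [0,0]: t=0:+1/40320 = 1/40320
(3j)²=1/55 [(4 1 5; 4 0 -4)], sign=-1
⇒ 4πI² = 3/11
I = (+1)√(3/11/(4π)) = 0.14731920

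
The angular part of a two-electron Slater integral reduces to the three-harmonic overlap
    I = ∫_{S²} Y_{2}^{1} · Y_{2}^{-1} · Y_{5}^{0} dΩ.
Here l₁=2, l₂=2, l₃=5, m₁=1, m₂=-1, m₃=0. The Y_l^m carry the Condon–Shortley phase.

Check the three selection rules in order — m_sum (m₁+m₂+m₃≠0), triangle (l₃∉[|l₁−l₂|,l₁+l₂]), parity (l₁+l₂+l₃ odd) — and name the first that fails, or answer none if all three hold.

m₁+m₂+m₃ = 1 − 1 + 0 = 0  ✓
triangle: |2−2|=0 ≤ l₃=5 ≤ 2+2=4  ✗
parity: l₁+l₂+l₃ = 9 is odd

triangle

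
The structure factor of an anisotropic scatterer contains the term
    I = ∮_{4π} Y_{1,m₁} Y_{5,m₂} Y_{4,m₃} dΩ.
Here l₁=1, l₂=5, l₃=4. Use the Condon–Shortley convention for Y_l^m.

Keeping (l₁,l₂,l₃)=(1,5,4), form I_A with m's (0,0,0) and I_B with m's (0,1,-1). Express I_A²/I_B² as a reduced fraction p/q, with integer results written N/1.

25/24

Same 1,5,4: normalisation and zero-m 3j drop out of the ratio.
A: Δ: 2! 0! 8! / 11! → 1/495; sum: t=1:−1/576 = -1/576; 3j²(1 5 4; 0 0 0) = Δ·Π!·Σ² = 5/99  (sign -1)
B: Δ: 2! 0! 8! / 11! → 1/495; sum: t=1:−1/720 = -1/720; 3j²(1 5 4; 0 1 -1) = Δ·Π!·Σ² = 8/165  (sign +1)
I_A²/I_B² = (5/99)/(8/165) = 25/24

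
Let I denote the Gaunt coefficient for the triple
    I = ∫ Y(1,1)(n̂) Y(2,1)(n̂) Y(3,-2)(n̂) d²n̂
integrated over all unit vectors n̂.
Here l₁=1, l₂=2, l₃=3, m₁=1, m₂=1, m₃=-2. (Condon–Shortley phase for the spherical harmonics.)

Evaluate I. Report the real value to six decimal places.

0.261169

m-sum 0 ✓  L=6 even ✓  1≤3≤3 ✓
Π(2lᵢ+1) = 3×5×7 = 105
triangle coeff Δ(1,2,3) = 1/105
Σ_t [0,0]: t=0:+1/4 = 1/4
(3j)²=3/35 [(1 2 3; 0 0 0)], sign=-1
Σ_t [0,0]: t=0:+1/12 = 1/12
(3j)²=2/21 [(1 2 3; 1 1 -2)], sign=-1
⇒ 4πI² = 6/7
I = (+1)√(6/7/(4π)) = 0.26116903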